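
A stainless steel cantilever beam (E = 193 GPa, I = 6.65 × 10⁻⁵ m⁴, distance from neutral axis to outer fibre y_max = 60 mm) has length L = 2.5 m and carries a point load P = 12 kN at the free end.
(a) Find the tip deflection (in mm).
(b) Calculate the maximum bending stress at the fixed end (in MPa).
(a) Tip deflection of a cantilever with an end point load: δ = P·L^3 / (3·E·I). Convert P = 12 kN = 12000 N, E = 193 GPa = 1.93 × 10¹¹ Pa.
  δ = (12000 × 2.5^3) / (3 × (1.93 × 10¹¹) × (6.65 × 10⁻⁵)) = 0.00487 m = 4.87 mm
(b) Maximum bending moment at the fixed end: M = P·L = 12000 × 2.5 = 30000 N·m. Convert y_max = 60 mm = 0.06 m.
  σ = M·y_max / I = (30000 × 0.06) / (6.65 × 10⁻⁵) = 2.707 × 10⁷ Pa = 27.07 MPa
Final answer: (a) δ = 4.87 mm, (b) σ = 27.07 MPa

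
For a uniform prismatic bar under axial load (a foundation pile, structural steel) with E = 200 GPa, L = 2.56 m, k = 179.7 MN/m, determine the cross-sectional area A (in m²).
Model: a uniform prismatic bar under axial load, so k = (A·E) / L.
Solve for A: A = (k·L) / E.
Convert to SI units:
  E = 200 GPa = 2 × 10¹¹ Pa
  k = 179.7 MN/m = 1.797 × 10⁸ N/m
Substitute:
  A = ((1.797 × 10⁸) × 2.56) / (2 × 10¹¹)
  A = 0.0023 m²
Final answer: A = 0.0023 m²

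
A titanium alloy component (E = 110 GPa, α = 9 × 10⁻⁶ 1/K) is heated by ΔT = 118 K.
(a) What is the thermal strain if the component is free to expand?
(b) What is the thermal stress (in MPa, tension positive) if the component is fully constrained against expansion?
(a) Free thermal strain ε_th = α·ΔT = (9 × 10⁻⁶) × 118 = 0.001062
(b) Fully constrained, the expansion is suppressed, so σ = -E·α·ΔT. Convert E = 110 GPa = 1.1 × 10¹¹ Pa.
  σ = -(1.1 × 10¹¹) × (9 × 10⁻⁶) × 118 = -1.168 × 10⁸ Pa = -116.8 MPa (compressive)
Final answer: (a) ε_th = 0.001062, (b) σ = -116.8 MPa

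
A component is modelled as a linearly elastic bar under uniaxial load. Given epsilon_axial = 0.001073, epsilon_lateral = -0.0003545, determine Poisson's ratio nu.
Model: a linearly elastic bar under uniaxial load, so epsilon_lateral = -nu·epsilon_axial.
Solve for nu: nu = -epsilon_lateral / epsilon_axial.
Substitute:
  nu = -(-0.0003545) / 0.001073
  nu = 0.3304
Final answer: nu = 0.3304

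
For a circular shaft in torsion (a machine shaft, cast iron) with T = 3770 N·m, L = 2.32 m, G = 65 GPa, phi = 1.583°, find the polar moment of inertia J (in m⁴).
Model: a circular shaft in torsion, so phi = (T·L) / (G·J).
Solve for J: J = (T·L) / (phi·G).
Convert to SI units:
  G = 65 GPa = 6.5 × 10¹⁰ Pa
  phi = 1.583° = 0.02763 rad
Substitute:
  J = (3770 × 2.32) / (0.02763 × (6.5 × 10¹⁰))
  J = 4.87 × 10⁻⁶ m⁴
Final answer: J = 4.87 × 10⁻⁶ m⁴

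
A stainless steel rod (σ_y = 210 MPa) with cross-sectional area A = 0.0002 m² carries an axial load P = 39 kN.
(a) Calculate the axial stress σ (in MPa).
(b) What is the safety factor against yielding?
(a) Axial stress σ = P/A. Convert P = 39 kN = 39000 N.
  σ = 39000 / 0.0002 = 1.95 × 10⁸ Pa = 195 MPa
(b) Safety factor SF = σ_y/σ = 210 / 195 = 1.077
Final answer: (a) σ = 195 MPa, (b) SF = 1.077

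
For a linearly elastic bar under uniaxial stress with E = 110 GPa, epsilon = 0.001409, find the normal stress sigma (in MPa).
Model: a linearly elastic bar under uniaxial stress, so epsilon = sigma / E.
Solve for sigma: sigma = epsilon·E.
Convert to SI units:
  E = 110 GPa = 1.1 × 10¹¹ Pa
Substitute:
  sigma = 0.001409 × (1.1 × 10¹¹)
  sigma = 1.55 × 10⁸ Pa
Convert: sigma = 1.55 × 10⁸ Pa = 155 MPa
Final answer: sigma = 155 MPa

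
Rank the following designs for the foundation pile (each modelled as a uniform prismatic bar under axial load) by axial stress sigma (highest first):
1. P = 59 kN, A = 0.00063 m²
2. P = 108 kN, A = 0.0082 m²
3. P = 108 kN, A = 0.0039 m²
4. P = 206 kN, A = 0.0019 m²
Model: a uniform prismatic bar under axial load, so sigma = P / A (SI units).
  Case 1: sigma = 59000 / 0.00063 = 9.365 × 10⁷ Pa = 93.65 MPa
  Case 2: sigma = 108000 / 0.0082 = 1.317 × 10⁷ Pa = 13.17 MPa
  Case 3: sigma = 108000 / 0.0039 = 2.769 × 10⁷ Pa = 27.69 MPa
  Case 4: sigma = 206000 / 0.0019 = 1.084 × 10⁸ Pa = 108.4 MPa
Ordering: 108.4 MPa (case 4) > 93.65 MPa (case 1) > 27.69 MPa (case 3) > 13.17 MPa (case 2)
Final answer: 4, 1, 3, 2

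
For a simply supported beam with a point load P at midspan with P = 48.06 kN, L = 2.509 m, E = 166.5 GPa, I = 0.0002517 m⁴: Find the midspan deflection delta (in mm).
Model: a simply supported beam with a point load P at midspan, so delta = (P·L^3) / (48·E·I).
Convert to SI units:
  P = 48.06 kN = 48060 N
  E = 166.5 GPa = 1.665 × 10¹¹ Pa
Substitute:
  delta = (48060 × 2.509^3) / (48 × (1.665 × 10¹¹) × 0.0002517)
  delta = 0.0003774 m
Convert: delta = 0.0003774 m = 0.3774 mm
Final answer: delta = 0.3774 mm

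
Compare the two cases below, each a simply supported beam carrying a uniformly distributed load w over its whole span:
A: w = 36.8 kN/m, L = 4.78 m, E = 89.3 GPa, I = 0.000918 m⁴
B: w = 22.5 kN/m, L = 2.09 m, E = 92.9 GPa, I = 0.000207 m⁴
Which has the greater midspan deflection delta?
Model: a simply supported beam carrying a uniformly distributed load w over its whole span, so delta = (5·w·L^4) / (384·E·I) (SI units).
  A: delta = (5 × 36800 × 4.78^4) / (384 × (8.93 × 10¹⁰) × 0.000918) = 0.003051 m = 3.051 mm
  B: delta = (5 × 22500 × 2.09^4) / (384 × (9.29 × 10¹⁰) × 0.000207) = 0.0002907 m = 0.2907 mm
3.051 mm > 0.2907 mm, so A is larger.
Final answer: A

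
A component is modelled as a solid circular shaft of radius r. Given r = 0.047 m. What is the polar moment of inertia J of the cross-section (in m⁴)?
Model: a solid circular shaft of radius r, so J = (π·r^4) / 2.
Substitute:
  J = (π × 0.047^4) / 2
  J = 7.665 × 10⁻⁶ m⁴
Final answer: J = 7.665 × 10⁻⁶ m⁴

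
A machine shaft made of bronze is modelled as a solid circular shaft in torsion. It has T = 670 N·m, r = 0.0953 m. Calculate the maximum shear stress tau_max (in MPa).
Model: a solid circular shaft in torsion, so tau_max = (2·T) / (π·r^3).
Substitute:
  tau_max = (2 × 670) / (π × 0.0953^3)
  tau_max = 492800 Pa
Convert: tau_max = 492800 Pa = 0.4928 MPa
Final answer: tau_max = 0.4928 MPa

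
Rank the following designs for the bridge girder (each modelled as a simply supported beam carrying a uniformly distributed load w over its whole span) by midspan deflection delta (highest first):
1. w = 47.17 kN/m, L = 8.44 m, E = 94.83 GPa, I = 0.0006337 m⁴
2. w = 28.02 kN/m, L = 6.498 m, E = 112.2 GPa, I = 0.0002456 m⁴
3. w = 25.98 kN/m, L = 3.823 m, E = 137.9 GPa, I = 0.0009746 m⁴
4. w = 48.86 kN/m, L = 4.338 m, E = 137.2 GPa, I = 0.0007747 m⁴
Model: a simply supported beam carrying a uniformly distributed load w over its whole span, so delta = (5·w·L^4) / (384·E·I) (SI units).
  Case 1: delta = (5 × 47170 × 8.44^4) / (384 × (9.483 × 10¹⁰) × 0.0006337) = 0.05186 m = 51.86 mm
  Case 2: delta = (5 × 28020 × 6.498^4) / (384 × (1.122 × 10¹¹) × 0.0002456) = 0.02361 m = 23.61 mm
  Case 3: delta = (5 × 25980 × 3.823^4) / (384 × (1.379 × 10¹¹) × 0.0009746) = 0.0005377 m = 0.5377 mm
  Case 4: delta = (5 × 48860 × 4.338^4) / (384 × (1.372 × 10¹¹) × 0.0007747) = 0.00212 m = 2.12 mm
Ordering: 51.86 mm (case 1) > 23.61 mm (case 2) > 2.12 mm (case 4) > 0.5377 mm (case 3)
Final answer: 1, 2, 4, 3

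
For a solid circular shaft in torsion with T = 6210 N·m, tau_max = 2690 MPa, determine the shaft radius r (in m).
Model: a solid circular shaft in torsion, so tau_max = (2·T) / (π·r^3).
Solve for r: r = ((2·T) / (π·tau_max))^(1/3).
Convert to SI units:
  tau_max = 2690 MPa = 2.69 × 10⁹ Pa
Substitute:
  r = ((2 × 6210) / (π × (2.69 × 10⁹)))^(1/3)
  r = 0.01137 m
Final answer: r = 0.01137 m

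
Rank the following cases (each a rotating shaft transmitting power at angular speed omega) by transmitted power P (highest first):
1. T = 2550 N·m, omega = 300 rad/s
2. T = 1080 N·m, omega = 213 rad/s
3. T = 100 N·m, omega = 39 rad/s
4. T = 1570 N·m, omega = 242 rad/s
Model: a rotating shaft transmitting power at angular speed omega, so P = T·omega (SI units).
  Case 1: P = 2550 × 300 = 765000 W = 765 kW
  Case 2: P = 1080 × 213 = 230000 W = 230 kW
  Case 3: P = 100 × 39 = 3900 W = 3.9 kW
  Case 4: P = 1570 × 242 = 379900 W = 379.9 kW
Ordering: 765 kW (case 1) > 379.9 kW (case 4) > 230 kW (case 2) > 3.9 kW (case 3)
Final answer: 1, 4, 2, 3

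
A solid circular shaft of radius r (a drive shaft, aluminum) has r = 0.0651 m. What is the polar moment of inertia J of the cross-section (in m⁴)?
Model: a solid circular shaft of radius r, so J = (π·r^4) / 2.
Substitute:
  J = (π × 0.0651^4) / 2
  J = 2.821 × 10⁻⁵ m⁴
Final answer: J = 2.821 × 10⁻⁵ m⁴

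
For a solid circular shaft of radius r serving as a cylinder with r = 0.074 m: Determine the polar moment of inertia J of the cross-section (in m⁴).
Model: a solid circular shaft of radius r, so J = (π·r^4) / 2.
Substitute:
  J = (π × 0.074^4) / 2
  J = 4.71 × 10⁻⁵ m⁴
Final answer: J = 4.71 × 10⁻⁵ m⁴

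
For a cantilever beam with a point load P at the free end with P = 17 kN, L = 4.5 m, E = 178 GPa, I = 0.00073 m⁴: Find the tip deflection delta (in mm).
Model: a cantilever beam with a point load P at the free end, so delta = (P·L^3) / (3·E·I).
Convert to SI units:
  P = 17 kN = 17000 N
  E = 178 GPa = 1.78 × 10¹¹ Pa
Substitute:
  delta = (17000 × 4.5^3) / (3 × (1.78 × 10¹¹) × 0.00073)
  delta = 0.003974 m
Convert: delta = 0.003974 m = 3.974 mm
Final answer: delta = 3.974 mm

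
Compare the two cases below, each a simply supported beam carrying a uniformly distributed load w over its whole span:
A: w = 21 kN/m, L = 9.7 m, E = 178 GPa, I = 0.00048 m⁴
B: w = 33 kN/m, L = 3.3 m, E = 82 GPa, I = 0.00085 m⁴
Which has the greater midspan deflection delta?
Model: a simply supported beam carrying a uniformly distributed load w over its whole span, so delta = (5·w·L^4) / (384·E·I) (SI units).
  A: delta = (5 × 21000 × 9.7^4) / (384 × (1.78 × 10¹¹) × 0.00048) = 0.02833 m = 28.33 mm
  B: delta = (5 × 33000 × 3.3^4) / (384 × (8.2 × 10¹⁰) × 0.00085) = 0.0007311 m = 0.7311 mm
28.33 mm > 0.7311 mm, so A is larger.
Final answer: A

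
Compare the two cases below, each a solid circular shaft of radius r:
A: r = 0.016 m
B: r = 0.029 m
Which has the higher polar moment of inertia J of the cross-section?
Model: a solid circular shaft of radius r, so J = (π·r^4) / 2 (SI units).
  A: J = (π × 0.016^4) / 2 = 1.029 × 10⁻⁷ m⁴
  B: J = (π × 0.029^4) / 2 = 1.111 × 10⁻⁶ m⁴
1.111 × 10⁻⁶ m⁴ > 1.029 × 10⁻⁷ m⁴, so B is larger.
Final answer: B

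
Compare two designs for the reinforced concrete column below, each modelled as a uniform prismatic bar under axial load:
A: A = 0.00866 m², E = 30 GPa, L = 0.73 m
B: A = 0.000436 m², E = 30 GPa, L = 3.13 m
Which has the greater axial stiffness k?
Model: a uniform prismatic bar under axial load, so k = (A·E) / L (SI units).
  A: k = (0.00866 × (3 × 10¹⁰)) / 0.73 = 3.559 × 10⁸ N/m = 355.9 MN/m
  B: k = (0.000436 × (3 × 10¹⁰)) / 3.13 = 4.179 × 10⁶ N/m = 4.179 MN/m
355.9 MN/m > 4.179 MN/m, so A is larger.
Final answer: A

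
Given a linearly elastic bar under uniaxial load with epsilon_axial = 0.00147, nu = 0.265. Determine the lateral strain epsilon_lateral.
Model: a linearly elastic bar under uniaxial load, so epsilon_lateral = -nu·epsilon_axial.
Substitute:
  epsilon_lateral = -(0.265 × 0.00147)
  epsilon_lateral = -0.0003896
Final answer: epsilon_lateral = -0.0003896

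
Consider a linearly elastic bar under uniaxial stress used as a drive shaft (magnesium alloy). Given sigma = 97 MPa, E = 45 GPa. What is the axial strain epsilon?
Model: a linearly elastic bar under uniaxial stress, so epsilon = sigma / E.
Convert to SI units:
  sigma = 97 MPa = 9.7 × 10⁷ Pa
  E = 45 GPa = 4.5 × 10¹⁰ Pa
Substitute:
  epsilon = (9.7 × 10⁷) / (4.5 × 10¹⁰)
  epsilon = 0.002156
Final answer: epsilon = 0.002156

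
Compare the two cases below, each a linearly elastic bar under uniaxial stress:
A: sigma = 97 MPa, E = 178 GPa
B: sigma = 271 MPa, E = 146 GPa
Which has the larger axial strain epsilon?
Model: a linearly elastic bar under uniaxial stress, so epsilon = sigma / E (SI units).
  A: epsilon = (9.7 × 10⁷) / (1.78 × 10¹¹) = 0.0005449
  B: epsilon = (2.71 × 10⁸) / (1.46 × 10¹¹) = 0.001856
0.001856 > 0.0005449, so B is larger.
Final answer: B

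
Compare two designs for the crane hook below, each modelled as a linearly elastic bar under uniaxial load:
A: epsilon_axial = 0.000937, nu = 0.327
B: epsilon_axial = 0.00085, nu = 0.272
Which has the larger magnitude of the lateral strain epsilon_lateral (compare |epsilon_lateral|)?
Model: a linearly elastic bar under uniaxial load, so epsilon_lateral = -nu·epsilon_axial (SI units).
  A: epsilon_lateral = -(0.327 × 0.000937) = -0.0003064
  B: epsilon_lateral = -(0.272 × 0.00085) = -0.0002312
|epsilon_lateral|: A = 0.0003064, B = 0.0002312, so A is larger in magnitude.
Final answer: A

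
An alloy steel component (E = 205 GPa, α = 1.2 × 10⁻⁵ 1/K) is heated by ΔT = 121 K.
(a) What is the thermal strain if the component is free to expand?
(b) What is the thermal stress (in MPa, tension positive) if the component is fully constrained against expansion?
(a) Free thermal strain ε_th = α·ΔT = (1.2 × 10⁻⁵) × 121 = 0.001452
(b) Fully constrained, the expansion is suppressed, so σ = -E·α·ΔT. Convert E = 205 GPa = 2.05 × 10¹¹ Pa.
  σ = -(2.05 × 10¹¹) × (1.2 × 10⁻⁵) × 121 = -2.977 × 10⁸ Pa = -297.7 MPa (compressive)
Final answer: (a) ε_th = 0.001452, (b) σ = -297.7 MPa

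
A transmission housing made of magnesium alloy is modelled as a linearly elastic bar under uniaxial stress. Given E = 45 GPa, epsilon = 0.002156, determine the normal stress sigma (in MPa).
Model: a linearly elastic bar under uniaxial stress, so epsilon = sigma / E.
Solve for sigma: sigma = epsilon·E.
Convert to SI units:
  E = 45 GPa = 4.5 × 10¹⁰ Pa
Substitute:
  sigma = 0.002156 × (4.5 × 10¹⁰)
  sigma = 9.702 × 10⁷ Pa
Convert: sigma = 9.702 × 10⁷ Pa = 97.02 MPa
Final answer: sigma = 97.02 MPa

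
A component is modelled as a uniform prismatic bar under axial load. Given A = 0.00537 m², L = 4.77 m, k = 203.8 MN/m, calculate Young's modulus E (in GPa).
Model: a uniform prismatic bar under axial load, so k = (A·E) / L.
Solve for E: E = (k·L) / A.
Convert to SI units:
  k = 203.8 MN/m = 2.038 × 10⁸ N/m
Substitute:
  E = ((2.038 × 10⁸) × 4.77) / 0.00537
  E = 1.81 × 10¹¹ Pa
Convert: E = 1.81 × 10¹¹ Pa = 181 GPa
Final answer: E = 181 GPa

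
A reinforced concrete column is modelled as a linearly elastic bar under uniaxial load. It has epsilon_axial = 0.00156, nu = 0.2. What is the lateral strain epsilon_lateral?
Model: a linearly elastic bar under uniaxial load, so epsilon_lateral = -nu·epsilon_axial.
Substitute:
  epsilon_lateral = -(0.2 × 0.00156)
  epsilon_lateral = -0.000312
Final answer: epsilon_lateral = -0.000312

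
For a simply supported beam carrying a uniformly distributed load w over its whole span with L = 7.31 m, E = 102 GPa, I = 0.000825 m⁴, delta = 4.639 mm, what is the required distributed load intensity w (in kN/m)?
Model: a simply supported beam carrying a uniformly distributed load w over its whole span, so delta = (5·w·L^4) / (384·E·I).
Solve for w: w = (384·delta·E·I) / (5·L^4).
Convert to SI units:
  E = 102 GPa = 1.02 × 10¹¹ Pa
  delta = 4.639 mm = 0.004639 m
Substitute:
  w = (384 × 0.004639 × (1.02 × 10¹¹) × 0.000825) / (5 × 7.31^4)
  w = 10500 N/m
Convert: w = 10500 N/m = 10.5 kN/m
Final answer: w = 10.5 kN/m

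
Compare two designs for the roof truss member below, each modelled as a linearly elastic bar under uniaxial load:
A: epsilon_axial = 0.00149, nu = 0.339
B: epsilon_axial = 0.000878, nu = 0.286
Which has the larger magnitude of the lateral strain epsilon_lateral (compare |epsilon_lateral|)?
Model: a linearly elastic bar under uniaxial load, so epsilon_lateral = -nu·epsilon_axial (SI units).
  A: epsilon_lateral = -(0.339 × 0.00149) = -0.0005051
  B: epsilon_lateral = -(0.286 × 0.000878) = -0.0002511
|epsilon_lateral|: A = 0.0005051, B = 0.0002511, so A is larger in magnitude.
Final answer: A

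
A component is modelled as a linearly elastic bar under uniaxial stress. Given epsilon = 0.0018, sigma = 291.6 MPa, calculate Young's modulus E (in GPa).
Model: a linearly elastic bar under uniaxial stress, so sigma = E·epsilon.
Solve for E: E = sigma / epsilon.
Convert to SI units:
  sigma = 291.6 MPa = 2.916 × 10⁸ Pa
Substitute:
  E = (2.916 × 10⁸) / 0.0018
  E = 1.62 × 10¹¹ Pa
Convert: E = 1.62 × 10¹¹ Pa = 162 GPa
Final answer: E = 162 GPa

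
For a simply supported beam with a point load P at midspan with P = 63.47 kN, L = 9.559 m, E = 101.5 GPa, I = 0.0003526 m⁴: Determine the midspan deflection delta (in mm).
Model: a simply supported beam with a point load P at midspan, so delta = (P·L^3) / (48·E·I).
Convert to SI units:
  P = 63.47 kN = 63470 N
  E = 101.5 GPa = 1.015 × 10¹¹ Pa
Substitute:
  delta = (63470 × 9.559^3) / (48 × (1.015 × 10¹¹) × 0.0003526)
  delta = 0.03227 m
Convert: delta = 0.03227 m = 32.27 mm
Final answer: delta = 32.27 mm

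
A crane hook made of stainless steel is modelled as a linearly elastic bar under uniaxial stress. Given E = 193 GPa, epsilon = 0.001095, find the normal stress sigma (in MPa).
Model: a linearly elastic bar under uniaxial stress, so epsilon = sigma / E.
Solve for sigma: sigma = epsilon·E.
Convert to SI units:
  E = 193 GPa = 1.93 × 10¹¹ Pa
Substitute:
  sigma = 0.001095 × (1.93 × 10¹¹)
  sigma = 2.113 × 10⁸ Pa
Convert: sigma = 2.113 × 10⁸ Pa = 211.3 MPa
Final answer: sigma = 211.3 MPa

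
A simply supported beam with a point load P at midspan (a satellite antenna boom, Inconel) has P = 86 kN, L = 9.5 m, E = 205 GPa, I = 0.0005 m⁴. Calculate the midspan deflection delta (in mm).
Model: a simply supported beam with a point load P at midspan, so delta = (P·L^3) / (48·E·I).
Convert to SI units:
  P = 86 kN = 86000 N
  E = 205 GPa = 2.05 × 10¹¹ Pa
Substitute:
  delta = (86000 × 9.5^3) / (48 × (2.05 × 10¹¹) × 0.0005)
  delta = 0.01499 m
Convert: delta = 0.01499 m = 14.99 mm
Final answer: delta = 14.99 mm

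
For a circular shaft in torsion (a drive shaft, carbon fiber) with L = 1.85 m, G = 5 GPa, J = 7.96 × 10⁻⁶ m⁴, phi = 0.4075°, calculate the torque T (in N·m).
Model: a circular shaft in torsion, so phi = (T·L) / (G·J).
Solve for T: T = (phi·G·J) / L.
Convert to SI units:
  G = 5 GPa = 5 × 10⁹ Pa
  phi = 0.4075° = 0.007112 rad
Substitute:
  T = (0.007112 × (5 × 10⁹) × (7.96 × 10⁻⁶)) / 1.85
  T = 153 N·m
Final answer: T = 153 N·m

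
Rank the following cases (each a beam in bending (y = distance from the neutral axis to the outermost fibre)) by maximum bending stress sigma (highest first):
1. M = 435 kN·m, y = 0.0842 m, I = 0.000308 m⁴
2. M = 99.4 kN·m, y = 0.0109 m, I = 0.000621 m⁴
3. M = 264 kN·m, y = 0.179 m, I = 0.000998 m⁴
Model: a beam in bending (y = distance from the neutral axis to the outermost fibre), so sigma = (M·y) / I (SI units).
  Case 1: sigma = (435000 × 0.0842) / 0.000308 = 1.189 × 10⁸ Pa = 118.9 MPa
  Case 2: sigma = (99400 × 0.0109) / 0.000621 = 1.745 × 10⁶ Pa = 1.745 MPa
  Case 3: sigma = (264000 × 0.179) / 0.000998 = 4.735 × 10⁷ Pa = 47.35 MPa
Ordering: 118.9 MPa (case 1) > 47.35 MPa (case 3) > 1.745 MPa (case 2)
Final answer: 1, 3, 2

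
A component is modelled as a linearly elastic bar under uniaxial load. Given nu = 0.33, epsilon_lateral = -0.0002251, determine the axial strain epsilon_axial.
Model: a linearly elastic bar under uniaxial load, so epsilon_lateral = -nu·epsilon_axial.
Solve for epsilon_axial: epsilon_axial = -epsilon_lateral / nu.
Substitute:
  epsilon_axial = -(-0.0002251) / 0.33
  epsilon_axial = 0.0006821
Final answer: epsilon_axial = 0.0006821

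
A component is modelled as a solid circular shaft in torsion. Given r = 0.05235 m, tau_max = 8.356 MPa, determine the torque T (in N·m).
Model: a solid circular shaft in torsion, so tau_max = (2·T) / (π·r^3).
Solve for T: T = (π·tau_max·r^3) / 2.
Convert to SI units:
  tau_max = 8.356 MPa = 8.356 × 10⁶ Pa
Substitute:
  T = (π × (8.356 × 10⁶) × 0.05235^3) / 2
  T = 1883 N·m
Final answer: T = 1883 N·m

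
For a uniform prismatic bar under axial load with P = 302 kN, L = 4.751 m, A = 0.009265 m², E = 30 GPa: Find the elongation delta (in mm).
Model: a uniform prismatic bar under axial load, so delta = (P·L) / (A·E).
Convert to SI units:
  P = 302 kN = 302000 N
  E = 30 GPa = 3 × 10¹⁰ Pa
Substitute:
  delta = (302000 × 4.751) / (0.009265 × (3 × 10¹⁰))
  delta = 0.005162 m
Convert: delta = 0.005162 m = 5.162 mm
Final answer: delta = 5.162 mm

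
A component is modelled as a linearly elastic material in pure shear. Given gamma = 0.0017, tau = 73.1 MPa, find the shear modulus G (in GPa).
Model: a linearly elastic material in pure shear, so tau = G·gamma.
Solve for G: G = tau / gamma.
Convert to SI units:
  tau = 73.1 MPa = 7.31 × 10⁷ Pa
Substitute:
  G = (7.31 × 10⁷) / 0.0017
  G = 4.3 × 10¹⁰ Pa
Convert: G = 4.3 × 10¹⁰ Pa = 43 GPa
Final answer: G = 43 GPa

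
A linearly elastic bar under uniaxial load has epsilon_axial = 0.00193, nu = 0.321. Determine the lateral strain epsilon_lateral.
Model: a linearly elastic bar under uniaxial load, so epsilon_lateral = -nu·epsilon_axial.
Substitute:
  epsilon_lateral = -(0.321 × 0.00193)
  epsilon_lateral = -0.0006195
Final answer: epsilon_lateral = -0.0006195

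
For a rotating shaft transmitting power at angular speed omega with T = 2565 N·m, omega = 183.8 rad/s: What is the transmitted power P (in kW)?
Model: a rotating shaft transmitting power at angular speed omega, so P = T·omega.
Substitute:
  P = 2565 × 183.8
  P = 471400 W
Convert: P = 471400 W = 471.4 kW
Final answer: P = 471.4 kW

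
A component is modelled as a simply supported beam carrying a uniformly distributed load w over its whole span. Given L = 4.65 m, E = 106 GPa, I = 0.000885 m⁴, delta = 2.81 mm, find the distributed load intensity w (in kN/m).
Model: a simply supported beam carrying a uniformly distributed load w over its whole span, so delta = (5·w·L^4) / (384·E·I).
Solve for w: w = (384·delta·E·I) / (5·L^4).
Convert to SI units:
  E = 106 GPa = 1.06 × 10¹¹ Pa
  delta = 2.81 mm = 0.00281 m
Substitute:
  w = (384 × 0.00281 × (1.06 × 10¹¹) × 0.000885) / (5 × 4.65^4)
  w = 43300 N/m
Convert: w = 43300 N/m = 43.3 kN/m
Final answer: w = 43.3 kN/m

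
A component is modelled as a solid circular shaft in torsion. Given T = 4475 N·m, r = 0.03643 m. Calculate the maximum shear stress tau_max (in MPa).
Model: a solid circular shaft in torsion, so tau_max = (2·T) / (π·r^3).
Substitute:
  tau_max = (2 × 4475) / (π × 0.03643^3)
  tau_max = 5.892 × 10⁷ Pa
Convert: tau_max = 5.892 × 10⁷ Pa = 58.92 MPa
Final answer: tau_max = 58.92 MPa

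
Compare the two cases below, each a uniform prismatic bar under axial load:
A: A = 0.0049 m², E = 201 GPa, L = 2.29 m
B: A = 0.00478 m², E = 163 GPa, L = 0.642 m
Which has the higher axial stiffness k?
Model: a uniform prismatic bar under axial load, so k = (A·E) / L (SI units).
  A: k = (0.0049 × (2.01 × 10¹¹)) / 2.29 = 4.301 × 10⁸ N/m = 430.1 MN/m
  B: k = (0.00478 × (1.63 × 10¹¹)) / 0.642 = 1.214 × 10⁹ N/m = 1214 MN/m
1214 MN/m > 430.1 MN/m, so B is larger.
Final answer: B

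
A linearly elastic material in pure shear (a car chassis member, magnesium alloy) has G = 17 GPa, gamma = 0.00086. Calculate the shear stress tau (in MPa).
Model: a linearly elastic material in pure shear, so tau = G·gamma.
Convert to SI units:
  G = 17 GPa = 1.7 × 10¹⁰ Pa
Substitute:
  tau = (1.7 × 10¹⁰) × 0.00086
  tau = 1.462 × 10⁷ Pa
Convert: tau = 1.462 × 10⁷ Pa = 14.62 MPa
Final answer: tau = 14.62 MPa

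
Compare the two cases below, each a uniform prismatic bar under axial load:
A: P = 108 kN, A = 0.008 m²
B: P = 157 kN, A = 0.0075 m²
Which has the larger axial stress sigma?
Model: a uniform prismatic bar under axial load, so sigma = P / A (SI units).
  A: sigma = 108000 / 0.008 = 1.35 × 10⁷ Pa = 13.5 MPa
  B: sigma = 157000 / 0.0075 = 2.093 × 10⁷ Pa = 20.93 MPa
20.93 MPa > 13.5 MPa, so B is larger.
Final answer: B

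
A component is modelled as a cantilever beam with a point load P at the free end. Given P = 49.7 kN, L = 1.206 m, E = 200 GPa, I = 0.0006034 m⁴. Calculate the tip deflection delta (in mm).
Model: a cantilever beam with a point load P at the free end, so delta = (P·L^3) / (3·E·I).
Convert to SI units:
  P = 49.7 kN = 49700 N
  E = 200 GPa = 2 × 10¹¹ Pa
Substitute:
  delta = (49700 × 1.206^3) / (3 × (2 × 10¹¹) × 0.0006034)
  delta = 0.0002408 m
Convert: delta = 0.0002408 m = 0.2408 mm
Final answer: delta = 0.2408 mm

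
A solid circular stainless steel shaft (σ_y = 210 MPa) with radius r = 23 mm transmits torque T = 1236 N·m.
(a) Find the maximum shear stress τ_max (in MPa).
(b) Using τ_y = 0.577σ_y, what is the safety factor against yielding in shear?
(a) For a solid circular shaft, τ_max = T·r/J with J = π·r^4/2, i.e. τ_max = 2·T / (π·r^3). Convert r = 23 mm = 0.023 m.
  τ_max = (2 × 1236) / (π × 0.023^3) = 6.467 × 10⁷ Pa = 64.67 MPa
(b) τ_y = 0.577 × 210 = 121.17 MPa
  SF = τ_y/τ_max = 121.17 / 64.67 = 1.874
Final answer: (a) τ_max = 64.67 MPa, (b) SF = 1.874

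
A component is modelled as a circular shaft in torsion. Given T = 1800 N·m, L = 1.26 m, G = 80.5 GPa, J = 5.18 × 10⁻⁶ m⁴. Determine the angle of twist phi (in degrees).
Model: a circular shaft in torsion, so phi = (T·L) / (G·J).
Convert to SI units:
  G = 80.5 GPa = 8.05 × 10¹⁰ Pa
Substitute:
  phi = (1800 × 1.26) / ((8.05 × 10¹⁰) × (5.18 × 10⁻⁶))
  phi = 0.005439 rad
Convert to degrees: phi = 0.005439 × 180/π = 0.3116°
Final answer: phi = 0.3116°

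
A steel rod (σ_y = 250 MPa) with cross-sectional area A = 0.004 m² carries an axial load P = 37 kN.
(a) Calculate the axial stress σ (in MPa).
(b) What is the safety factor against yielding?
(a) Axial stress σ = P/A. Convert P = 37 kN = 37000 N.
  σ = 37000 / 0.004 = 9.25 × 10⁶ Pa = 9.25 MPa
(b) Safety factor SF = σ_y/σ = 250 / 9.25 = 27.03
Final answer: (a) σ = 9.25 MPa, (b) SF = 27.03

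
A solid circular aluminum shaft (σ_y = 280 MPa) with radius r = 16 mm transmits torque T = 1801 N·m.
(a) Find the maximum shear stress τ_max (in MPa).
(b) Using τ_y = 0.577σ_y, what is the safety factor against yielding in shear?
(a) For a solid circular shaft, τ_max = T·r/J with J = π·r^4/2, i.e. τ_max = 2·T / (π·r^3). Convert r = 16 mm = 0.016 m.
  τ_max = (2 × 1801) / (π × 0.016^3) = 2.799 × 10⁸ Pa = 279.9 MPa
(b) τ_y = 0.577 × 280 = 161.56 MPa
  SF = τ_y/τ_max = 161.56 / 279.9 = 0.5772
Final answer: (a) τ_max = 279.9 MPa, (b) SF = 0.5772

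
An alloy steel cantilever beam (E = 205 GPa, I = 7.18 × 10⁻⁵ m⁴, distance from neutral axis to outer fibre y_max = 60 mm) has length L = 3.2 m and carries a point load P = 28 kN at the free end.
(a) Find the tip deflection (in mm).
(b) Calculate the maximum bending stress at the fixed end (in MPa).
(a) Tip deflection of a cantilever with an end point load: δ = P·L^3 / (3·E·I). Convert P = 28 kN = 28000 N, E = 205 GPa = 2.05 × 10¹¹ Pa.
  δ = (28000 × 3.2^3) / (3 × (2.05 × 10¹¹) × (7.18 × 10⁻⁵)) = 0.02078 m = 20.78 mm
(b) Maximum bending moment at the fixed end: M = P·L = 28000 × 3.2 = 89600 N·m. Convert y_max = 60 mm = 0.06 m.
  σ = M·y_max / I = (89600 × 0.06) / (7.18 × 10⁻⁵) = 7.487 × 10⁷ Pa = 74.87 MPa
Final answer: (a) δ = 20.78 mm, (b) σ = 74.87 MPa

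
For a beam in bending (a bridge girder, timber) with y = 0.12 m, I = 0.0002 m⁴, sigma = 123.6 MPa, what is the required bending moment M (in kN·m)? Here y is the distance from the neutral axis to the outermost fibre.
Model: a beam in bending, so sigma = (M·y) / I.
Solve for M: M = (sigma·I) / y.
Convert to SI units:
  sigma = 123.6 MPa = 1.236 × 10⁸ Pa
Substitute:
  M = ((1.236 × 10⁸) × 0.0002) / 0.12
  M = 206000 N·m
Convert: M = 206000 N·m = 206 kN·m
Final answer: M = 206 kN·m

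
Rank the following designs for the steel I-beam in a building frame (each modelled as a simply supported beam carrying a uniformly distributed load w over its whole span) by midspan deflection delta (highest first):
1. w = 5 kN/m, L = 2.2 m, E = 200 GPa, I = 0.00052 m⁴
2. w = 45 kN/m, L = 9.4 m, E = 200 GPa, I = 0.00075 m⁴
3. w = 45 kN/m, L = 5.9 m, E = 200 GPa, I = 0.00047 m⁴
Model: a simply supported beam carrying a uniformly distributed load w over its whole span, so delta = (5·w·L^4) / (384·E·I) (SI units).
  Case 1: delta = (5 × 5000 × 2.2^4) / (384 × (2 × 10¹¹) × 0.00052) = 1.466 × 10⁻⁵ m = 0.01466 mm
  Case 2: delta = (5 × 45000 × 9.4^4) / (384 × (2 × 10¹¹) × 0.00075) = 0.0305 m = 30.5 mm
  Case 3: delta = (5 × 45000 × 5.9^4) / (384 × (2 × 10¹¹) × 0.00047) = 0.007553 m = 7.553 mm
Ordering: 30.5 mm (case 2) > 7.553 mm (case 3) > 0.01466 mm (case 1)
Final answer: 2, 3, 1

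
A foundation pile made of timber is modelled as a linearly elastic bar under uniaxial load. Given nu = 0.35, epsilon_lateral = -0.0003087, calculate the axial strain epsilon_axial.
Model: a linearly elastic bar under uniaxial load, so epsilon_lateral = -nu·epsilon_axial.
Solve for epsilon_axial: epsilon_axial = -epsilon_lateral / nu.
Substitute:
  epsilon_axial = -(-0.0003087) / 0.35
  epsilon_axial = 0.000882
Final answer: epsilon_axial = 0.000882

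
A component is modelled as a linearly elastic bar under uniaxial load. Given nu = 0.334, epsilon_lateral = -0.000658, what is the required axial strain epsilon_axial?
Model: a linearly elastic bar under uniaxial load, so epsilon_lateral = -nu·epsilon_axial.
Solve for epsilon_axial: epsilon_axial = -epsilon_lateral / nu.
Substitute:
  epsilon_axial = -(-0.000658) / 0.334
  epsilon_axial = 0.00197
Final answer: epsilon_axial = 0.00197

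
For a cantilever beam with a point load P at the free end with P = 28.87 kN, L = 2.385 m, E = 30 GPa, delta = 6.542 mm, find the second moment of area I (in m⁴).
Model: a cantilever beam with a point load P at the free end, so delta = (P·L^3) / (3·E·I).
Solve for I: I = (P·L^3) / (3·delta·E).
Convert to SI units:
  P = 28.87 kN = 28870 N
  E = 30 GPa = 3 × 10¹⁰ Pa
  delta = 6.542 mm = 0.006542 m
Substitute:
  I = (28870 × 2.385^3) / (3 × 0.006542 × (3 × 10¹⁰))
  I = 0.0006652 m⁴
Final answer: I = 0.0006652 m⁴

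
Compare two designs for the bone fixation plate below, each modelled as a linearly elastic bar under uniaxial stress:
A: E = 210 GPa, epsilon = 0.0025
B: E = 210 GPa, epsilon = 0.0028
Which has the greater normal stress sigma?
Model: a linearly elastic bar under uniaxial stress, so sigma = E·epsilon (SI units).
  A: sigma = (2.1 × 10¹¹) × 0.0025 = 5.25 × 10⁸ Pa = 525 MPa
  B: sigma = (2.1 × 10¹¹) × 0.0028 = 5.88 × 10⁸ Pa = 588 MPa
588 MPa > 525 MPa, so B is larger.
Final answer: B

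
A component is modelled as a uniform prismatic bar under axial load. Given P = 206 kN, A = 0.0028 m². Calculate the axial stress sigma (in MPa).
Model: a uniform prismatic bar under axial load, so sigma = P / A.
Convert to SI units:
  P = 206 kN = 206000 N
Substitute:
  sigma = 206000 / 0.0028
  sigma = 7.357 × 10⁷ Pa
Convert: sigma = 7.357 × 10⁷ Pa = 73.57 MPa
Final answer: sigma = 73.57 MPa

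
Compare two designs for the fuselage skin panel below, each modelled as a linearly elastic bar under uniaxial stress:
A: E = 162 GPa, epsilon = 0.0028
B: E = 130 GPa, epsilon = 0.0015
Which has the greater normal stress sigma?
Model: a linearly elastic bar under uniaxial stress, so sigma = E·epsilon (SI units).
  A: sigma = (1.62 × 10¹¹) × 0.0028 = 4.536 × 10⁸ Pa = 453.6 MPa
  B: sigma = (1.3 × 10¹¹) × 0.0015 = 1.95 × 10⁸ Pa = 195 MPa
453.6 MPa > 195 MPa, so A is larger.
Final answer: A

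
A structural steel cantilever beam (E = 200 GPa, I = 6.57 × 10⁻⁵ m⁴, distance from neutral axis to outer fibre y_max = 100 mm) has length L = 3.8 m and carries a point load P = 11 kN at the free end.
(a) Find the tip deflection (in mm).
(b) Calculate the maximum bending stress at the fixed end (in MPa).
(a) Tip deflection of a cantilever with an end point load: δ = P·L^3 / (3·E·I). Convert P = 11 kN = 11000 N, E = 200 GPa = 2 × 10¹¹ Pa.
  δ = (11000 × 3.8^3) / (3 × (2 × 10¹¹) × (6.57 × 10⁻⁵)) = 0.01531 m = 15.31 mm
(b) Maximum bending moment at the fixed end: M = P·L = 11000 × 3.8 = 41800 N·m. Convert y_max = 100 mm = 0.1 m.
  σ = M·y_max / I = (41800 × 0.1) / (6.57 × 10⁻⁵) = 6.362 × 10⁷ Pa = 63.62 MPa
Final answer: (a) δ = 15.31 mm, (b) σ = 63.62 MPa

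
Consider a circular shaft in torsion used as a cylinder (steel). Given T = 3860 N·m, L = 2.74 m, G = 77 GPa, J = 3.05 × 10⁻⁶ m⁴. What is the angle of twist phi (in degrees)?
Model: a circular shaft in torsion, so phi = (T·L) / (G·J).
Convert to SI units:
  G = 77 GPa = 7.7 × 10¹⁰ Pa
Substitute:
  phi = (3860 × 2.74) / ((7.7 × 10¹⁰) × (3.05 × 10⁻⁶))
  phi = 0.04503 rad
Convert to degrees: phi = 0.04503 × 180/π = 2.58°
Final answer: phi = 2.58°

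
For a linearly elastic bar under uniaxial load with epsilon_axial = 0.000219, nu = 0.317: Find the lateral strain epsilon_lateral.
Model: a linearly elastic bar under uniaxial load, so epsilon_lateral = -nu·epsilon_axial.
Substitute:
  epsilon_lateral = -(0.317 × 0.000219)
  epsilon_lateral = -6.942 × 10⁻⁵
Final answer: epsilon_lateral = -6.942 × 10⁻⁵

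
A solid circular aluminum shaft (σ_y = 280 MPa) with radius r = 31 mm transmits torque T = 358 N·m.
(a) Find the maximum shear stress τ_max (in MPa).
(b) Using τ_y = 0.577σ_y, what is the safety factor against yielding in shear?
(a) For a solid circular shaft, τ_max = T·r/J with J = π·r^4/2, i.e. τ_max = 2·T / (π·r^3). Convert r = 31 mm = 0.031 m.
  τ_max = (2 × 358) / (π × 0.031^3) = 7.65 × 10⁶ Pa = 7.65 MPa
(b) τ_y = 0.577 × 280 = 161.56 MPa
  SF = τ_y/τ_max = 161.56 / 7.65 = 21.12
Final answer: (a) τ_max = 7.65 MPa, (b) SF = 21.12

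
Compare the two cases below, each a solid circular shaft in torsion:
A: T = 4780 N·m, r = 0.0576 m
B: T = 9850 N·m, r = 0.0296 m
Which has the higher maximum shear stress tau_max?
Model: a solid circular shaft in torsion, so tau_max = (2·T) / (π·r^3) (SI units).
  A: tau_max = (2 × 4780) / (π × 0.0576^3) = 1.592 × 10⁷ Pa = 15.92 MPa
  B: tau_max = (2 × 9850) / (π × 0.0296^3) = 2.418 × 10⁸ Pa = 241.8 MPa
241.8 MPa > 15.92 MPa, so B is larger.
Final answer: B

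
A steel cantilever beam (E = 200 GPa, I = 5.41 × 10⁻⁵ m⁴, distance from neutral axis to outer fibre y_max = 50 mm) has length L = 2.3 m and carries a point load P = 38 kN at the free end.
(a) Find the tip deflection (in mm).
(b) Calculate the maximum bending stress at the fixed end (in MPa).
(a) Tip deflection of a cantilever with an end point load: δ = P·L^3 / (3·E·I). Convert P = 38 kN = 38000 N, E = 200 GPa = 2 × 10¹¹ Pa.
  δ = (38000 × 2.3^3) / (3 × (2 × 10¹¹) × (5.41 × 10⁻⁵)) = 0.01424 m = 14.24 mm
(b) Maximum bending moment at the fixed end: M = P·L = 38000 × 2.3 = 87400 N·m. Convert y_max = 50 mm = 0.05 m.
  σ = M·y_max / I = (87400 × 0.05) / (5.41 × 10⁻⁵) = 8.078 × 10⁷ Pa = 80.78 MPa
Final answer: (a) δ = 14.24 mm, (b) σ = 80.78 MPa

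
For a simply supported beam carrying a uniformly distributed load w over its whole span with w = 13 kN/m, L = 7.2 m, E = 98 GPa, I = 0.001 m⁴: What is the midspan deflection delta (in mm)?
Model: a simply supported beam carrying a uniformly distributed load w over its whole span, so delta = (5·w·L^4) / (384·E·I).
Convert to SI units:
  w = 13 kN/m = 13000 N/m
  E = 98 GPa = 9.8 × 10¹⁰ Pa
Substitute:
  delta = (5 × 13000 × 7.2^4) / (384 × (9.8 × 10¹⁰) × 0.001)
  delta = 0.004642 m
Convert: delta = 0.004642 m = 4.642 mm
Final answer: delta = 4.642 mm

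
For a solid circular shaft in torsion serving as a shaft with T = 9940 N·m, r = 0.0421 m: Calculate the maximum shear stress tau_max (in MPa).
Model: a solid circular shaft in torsion, so tau_max = (2·T) / (π·r^3).
Substitute:
  tau_max = (2 × 9940) / (π × 0.0421^3)
  tau_max = 8.48 × 10⁷ Pa
Convert: tau_max = 8.48 × 10⁷ Pa = 84.8 MPa
Final answer: tau_max = 84.8 MPa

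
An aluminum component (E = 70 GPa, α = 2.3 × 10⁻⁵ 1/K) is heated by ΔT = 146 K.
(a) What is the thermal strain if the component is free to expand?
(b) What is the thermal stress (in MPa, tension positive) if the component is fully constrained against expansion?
(a) Free thermal strain ε_th = α·ΔT = (2.3 × 10⁻⁵) × 146 = 0.003358
(b) Fully constrained, the expansion is suppressed, so σ = -E·α·ΔT. Convert E = 70 GPa = 7 × 10¹⁰ Pa.
  σ = -(7 × 10¹⁰) × (2.3 × 10⁻⁵) × 146 = -2.351 × 10⁸ Pa = -235.1 MPa (compressive)
Final answer: (a) ε_th = 0.003358, (b) σ = -235.1 MPa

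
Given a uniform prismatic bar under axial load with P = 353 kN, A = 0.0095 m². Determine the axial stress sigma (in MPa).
Model: a uniform prismatic bar under axial load, so sigma = P / A.
Convert to SI units:
  P = 353 kN = 353000 N
Substitute:
  sigma = 353000 / 0.0095
  sigma = 3.716 × 10⁷ Pa
Convert: sigma = 3.716 × 10⁷ Pa = 37.16 MPa
Final answer: sigma = 37.16 MPa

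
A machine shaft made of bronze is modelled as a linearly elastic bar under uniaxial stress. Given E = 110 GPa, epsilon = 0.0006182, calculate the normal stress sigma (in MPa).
Model: a linearly elastic bar under uniaxial stress, so epsilon = sigma / E.
Solve for sigma: sigma = epsilon·E.
Convert to SI units:
  E = 110 GPa = 1.1 × 10¹¹ Pa
Substitute:
  sigma = 0.0006182 × (1.1 × 10¹¹)
  sigma = 6.8 × 10⁷ Pa
Convert: sigma = 6.8 × 10⁷ Pa = 68 MPa
Final answer: sigma = 68 MPa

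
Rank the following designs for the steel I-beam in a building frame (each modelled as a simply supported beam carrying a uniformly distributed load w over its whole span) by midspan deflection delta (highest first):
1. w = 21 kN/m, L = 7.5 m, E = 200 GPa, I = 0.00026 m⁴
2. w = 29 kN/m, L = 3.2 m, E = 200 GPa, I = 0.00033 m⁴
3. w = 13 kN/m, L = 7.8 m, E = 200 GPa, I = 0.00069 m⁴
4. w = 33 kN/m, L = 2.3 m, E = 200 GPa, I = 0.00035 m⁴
Model: a simply supported beam carrying a uniformly distributed load w over its whole span, so delta = (5·w·L^4) / (384·E·I) (SI units).
  Case 1: delta = (5 × 21000 × 7.5^4) / (384 × (2 × 10¹¹) × 0.00026) = 0.01664 m = 16.64 mm
  Case 2: delta = (5 × 29000 × 3.2^4) / (384 × (2 × 10¹¹) × 0.00033) = 0.0005999 m = 0.5999 mm
  Case 3: delta = (5 × 13000 × 7.8^4) / (384 × (2 × 10¹¹) × 0.00069) = 0.00454 m = 4.54 mm
  Case 4: delta = (5 × 33000 × 2.3^4) / (384 × (2 × 10¹¹) × 0.00035) = 0.0001718 m = 0.1718 mm
Ordering: 16.64 mm (case 1) > 4.54 mm (case 3) > 0.5999 mm (case 2) > 0.1718 mm (case 4)
Final answer: 1, 3, 2, 4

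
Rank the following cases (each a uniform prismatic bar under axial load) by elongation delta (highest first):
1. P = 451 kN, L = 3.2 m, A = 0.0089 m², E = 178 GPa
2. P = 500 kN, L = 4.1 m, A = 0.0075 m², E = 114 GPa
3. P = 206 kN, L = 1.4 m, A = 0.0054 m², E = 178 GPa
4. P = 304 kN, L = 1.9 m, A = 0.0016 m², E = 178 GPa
Model: a uniform prismatic bar under axial load, so delta = (P·L) / (A·E) (SI units).
  Case 1: delta = (451000 × 3.2) / (0.0089 × (1.78 × 10¹¹)) = 0.000911 m = 0.911 mm
  Case 2: delta = (500000 × 4.1) / (0.0075 × (1.14 × 10¹¹)) = 0.002398 m = 2.398 mm
  Case 3: delta = (206000 × 1.4) / (0.0054 × (1.78 × 10¹¹)) = 0.0003 m = 0.3 mm
  Case 4: delta = (304000 × 1.9) / (0.0016 × (1.78 × 10¹¹)) = 0.002028 m = 2.028 mm
Ordering: 2.398 mm (case 2) > 2.028 mm (case 4) > 0.911 mm (case 1) > 0.3 mm (case 3)
Final answer: 2, 4, 1, 3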